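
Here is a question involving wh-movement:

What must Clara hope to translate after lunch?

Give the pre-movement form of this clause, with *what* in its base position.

Clara must hope to translate what after lunch.

The filler 'what' is interpreted as the direct object of 'translate'. It moves to the left edge, and the trace sits right after 'translate':
What must Clara hope to translate ___ after lunch?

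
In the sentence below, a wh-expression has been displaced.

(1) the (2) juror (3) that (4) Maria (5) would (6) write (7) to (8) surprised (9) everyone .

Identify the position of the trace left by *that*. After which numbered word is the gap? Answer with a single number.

7

The filler 'that' is interpreted as the object of the preposition 'to'. It moves to the left edge, and the trace sits right after 'to':
The juror that Maria would write to ___ surprised everyone.
'to' is word 7.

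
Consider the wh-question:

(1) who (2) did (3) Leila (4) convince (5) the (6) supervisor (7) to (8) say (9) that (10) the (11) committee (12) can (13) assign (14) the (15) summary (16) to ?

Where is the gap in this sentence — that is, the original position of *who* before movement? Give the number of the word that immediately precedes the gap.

16

In situ: Leila did convince the supervisor to say that the committee can assign the summary to who.
'who' functions as the object of the preposition 'to' (recipient of 'assign'). Wh-movement fronts it, leaving a gap right after 'to':
Who did Leila convince the supervisor to say that the committee can assign the summary to ___?
'to' is word 16.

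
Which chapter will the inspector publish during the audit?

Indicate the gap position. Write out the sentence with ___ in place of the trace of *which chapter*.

Underlying clause: The inspector will publish which chapter during the audit.
'which chapter' is the direct object of 'publish'. The gap is right after 'publish'.

Which chapter will the inspector publish ___ during the audit?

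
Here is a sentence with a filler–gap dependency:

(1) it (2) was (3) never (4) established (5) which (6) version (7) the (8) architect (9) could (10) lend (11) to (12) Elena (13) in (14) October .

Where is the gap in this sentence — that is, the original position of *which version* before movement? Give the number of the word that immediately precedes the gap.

10

Before movement: The architect could lend which version to Elena in October.
The filler 'which version' is interpreted as the direct object of 'lend'. Wh-movement fronts it, leaving a gap right after 'lend':
It was never established which version the architect could lend ___ to Elena in October.
'lend' is word 10.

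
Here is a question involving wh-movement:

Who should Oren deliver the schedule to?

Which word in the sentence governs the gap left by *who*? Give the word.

Pre-movement form: Oren should deliver the schedule to who.
The filler 'who' is interpreted as the object of the preposition 'to' (recipient of 'deliver'). Wh-movement fronts it, leaving a gap right after 'to':
Who should Oren deliver the schedule to ___?

to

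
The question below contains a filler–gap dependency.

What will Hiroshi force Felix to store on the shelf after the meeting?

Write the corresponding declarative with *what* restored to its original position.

'what' is the direct object of 'store'. Fronting leaves a gap immediately after 'store':
What will Hiroshi force Felix to store ___ on the shelf after the meeting?

Hiroshi will force Felix to store what on the shelf after the meeting.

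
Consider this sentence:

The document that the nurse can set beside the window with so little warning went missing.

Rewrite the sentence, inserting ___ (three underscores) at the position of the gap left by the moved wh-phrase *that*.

'that' is the direct object of 'set'. The gap is right after 'set'.

The document that the nurse can set ___ beside the window with so little warning went missing.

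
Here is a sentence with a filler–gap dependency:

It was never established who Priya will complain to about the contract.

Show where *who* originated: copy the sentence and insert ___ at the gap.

In situ: Priya will complain to who about the contract.
'who' is the object of the preposition 'to'. The gap is right after 'to'.

It was never established who Priya will complain to ___ about the contract.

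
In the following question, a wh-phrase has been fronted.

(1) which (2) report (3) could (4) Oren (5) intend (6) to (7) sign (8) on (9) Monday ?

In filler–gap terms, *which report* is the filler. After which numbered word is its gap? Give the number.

Before movement: Oren could intend to sign which report on Monday.
'which report' is the direct object of 'sign'. It moves to the left edge, and the trace sits right after 'sign':
Which report could Oren intend to sign ___ on Monday?
'sign' is word 7.

7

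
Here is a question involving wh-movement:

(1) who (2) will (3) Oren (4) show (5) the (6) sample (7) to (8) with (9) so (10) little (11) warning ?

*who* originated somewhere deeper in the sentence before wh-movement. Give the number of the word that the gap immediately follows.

In situ: Oren will show the sample to who with so little warning.
'who' is the object of the preposition 'to' (recipient of 'show'). It moves to the left edge, and the trace sits right after 'to':
Who will Oren show the sample to ___ with so little warning?
'to' is word 7.

7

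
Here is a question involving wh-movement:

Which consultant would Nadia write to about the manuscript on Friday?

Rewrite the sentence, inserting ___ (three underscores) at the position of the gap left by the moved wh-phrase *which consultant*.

Which consultant would Nadia write to ___ about the manuscript on Friday?

Pre-movement form: Nadia would write to which consultant about the manuscript on Friday.
The filler 'which consultant' is interpreted as the object of the preposition 'to'. The gap is right after 'to'.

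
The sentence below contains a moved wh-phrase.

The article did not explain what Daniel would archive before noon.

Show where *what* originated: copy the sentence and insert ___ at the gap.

Before movement: Daniel would archive what before noon.
The filler 'what' is interpreted as the direct object of 'archive'. The gap is right after 'archive'.

The article did not explain what Daniel would archive ___ before noon.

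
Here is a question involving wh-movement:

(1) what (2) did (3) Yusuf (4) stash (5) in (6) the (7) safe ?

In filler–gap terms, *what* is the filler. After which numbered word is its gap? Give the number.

4

Pre-movement form: Yusuf did stash what in the safe.
The filler 'what' is interpreted as the direct object of 'stash'. It moves to the left edge, and the trace sits right after 'stash':
What did Yusuf stash ___ in the safe?
'stash' is word 4.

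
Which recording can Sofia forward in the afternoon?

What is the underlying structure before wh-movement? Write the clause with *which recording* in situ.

Sofia can forward which recording in the afternoon.

'which recording' is the direct object of 'forward'. It moves to the left edge, and the trace sits right after 'forward':
Which recording can Sofia forward ___ in the afternoon?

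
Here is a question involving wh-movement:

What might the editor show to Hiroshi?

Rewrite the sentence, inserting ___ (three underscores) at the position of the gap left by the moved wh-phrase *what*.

Pre-movement form: The editor might show what to Hiroshi.
The filler 'what' is interpreted as the direct object of 'show'. The gap is right after 'show'.

What might the editor show ___ to Hiroshi?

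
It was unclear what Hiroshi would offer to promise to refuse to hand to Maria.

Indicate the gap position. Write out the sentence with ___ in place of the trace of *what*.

It was unclear what Hiroshi would offer to promise to refuse to hand ___ to Maria.

Underlying clause: Hiroshi would offer to promise to refuse to hand what to Maria.
'what' is the direct object of 'hand'. The gap is right after 'hand'.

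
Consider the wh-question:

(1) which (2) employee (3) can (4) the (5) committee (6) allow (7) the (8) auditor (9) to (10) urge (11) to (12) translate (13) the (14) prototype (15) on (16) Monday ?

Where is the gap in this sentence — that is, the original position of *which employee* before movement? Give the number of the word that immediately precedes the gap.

In situ: The committee can allow the auditor to urge which employee to translate the prototype on Monday.
The filler 'which employee' is interpreted as the direct object of 'urge'. Wh-movement fronts it, leaving a gap right after 'urge':
Which employee can the committee allow the auditor to urge ___ to translate the prototype on Monday?
'urge' is word 10.

10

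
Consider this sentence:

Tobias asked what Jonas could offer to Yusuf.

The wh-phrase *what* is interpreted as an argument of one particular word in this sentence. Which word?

offer

Pre-movement form: Jonas could offer what to Yusuf.
'what' functions as the direct object of 'offer'. It moves to the left edge, and the trace sits right after 'offer':
Tobias asked what Jonas could offer ___ to Yusuf.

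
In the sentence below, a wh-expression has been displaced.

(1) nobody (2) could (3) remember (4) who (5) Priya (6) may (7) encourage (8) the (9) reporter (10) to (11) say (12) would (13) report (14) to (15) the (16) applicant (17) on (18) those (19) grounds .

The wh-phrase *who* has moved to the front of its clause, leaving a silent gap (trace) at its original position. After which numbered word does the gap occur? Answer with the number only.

Underlying clause: Priya may encourage the reporter to say who would report to the applicant on those grounds.
'who' functions as the subject of the clause embedded under 'say'. Wh-movement fronts it, leaving a gap right after 'say':
Nobody could remember who Priya may encourage the reporter to say ___ would report to the applicant on those grounds.
'say' is word 11.

11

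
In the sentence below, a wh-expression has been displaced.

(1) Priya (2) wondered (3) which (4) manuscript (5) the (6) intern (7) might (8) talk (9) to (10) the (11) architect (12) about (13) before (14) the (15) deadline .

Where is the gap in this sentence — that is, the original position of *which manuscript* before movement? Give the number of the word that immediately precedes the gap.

Before movement: The intern might talk to the architect about which manuscript before the deadline.
'which manuscript' functions as the object of the preposition 'about'. Wh-movement fronts it, leaving a gap right after 'about':
Priya wondered which manuscript the intern might talk to the architect about ___ before the deadline.
'about' is word 12.

12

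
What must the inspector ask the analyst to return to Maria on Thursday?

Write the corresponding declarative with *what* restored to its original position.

The inspector must ask the analyst to return what to Maria on Thursday.

The filler 'what' is interpreted as the direct object of 'return'. Wh-movement fronts it, leaving a gap right after 'return':
What must the inspector ask the analyst to return ___ to Maria on Thursday?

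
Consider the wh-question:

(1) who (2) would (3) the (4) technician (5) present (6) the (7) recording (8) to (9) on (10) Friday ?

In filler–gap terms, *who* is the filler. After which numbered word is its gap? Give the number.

Pre-movement form: The technician would present the recording to who on Friday.
'who' is the object of the preposition 'to' (recipient of 'present'). It moves to the left edge, and the trace sits right after 'to':
Who would the technician present the recording to ___ on Friday?
'to' is word 8.

8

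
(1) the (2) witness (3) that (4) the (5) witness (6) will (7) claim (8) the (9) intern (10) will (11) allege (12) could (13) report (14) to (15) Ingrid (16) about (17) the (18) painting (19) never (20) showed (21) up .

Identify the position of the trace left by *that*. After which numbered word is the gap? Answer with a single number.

The filler 'that' is interpreted as the subject of the clause embedded under 'allege'. It moves to the left edge, and the trace sits right after 'allege':
The witness that the witness will claim the intern will allege ___ could report to Ingrid about the painting never showed up.
'allege' is word 11.

11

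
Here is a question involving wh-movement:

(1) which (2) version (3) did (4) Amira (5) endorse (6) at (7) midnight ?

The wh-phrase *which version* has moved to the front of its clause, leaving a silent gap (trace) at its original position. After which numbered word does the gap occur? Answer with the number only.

5

Underlying clause: Amira did endorse which version at midnight.
'which version' is the direct object of 'endorse'. It moves to the left edge, and the trace sits right after 'endorse':
Which version did Amira endorse ___ at midnight?
'endorse' is word 5.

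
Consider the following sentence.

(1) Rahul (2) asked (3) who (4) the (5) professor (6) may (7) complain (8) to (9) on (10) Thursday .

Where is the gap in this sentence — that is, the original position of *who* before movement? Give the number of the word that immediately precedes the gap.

Underlying clause: The professor may complain to who on Thursday.
'who' functions as the object of the preposition 'to'. Fronting leaves a gap immediately after 'to':
Rahul asked who the professor may complain to ___ on Thursday.
'to' is word 8.

8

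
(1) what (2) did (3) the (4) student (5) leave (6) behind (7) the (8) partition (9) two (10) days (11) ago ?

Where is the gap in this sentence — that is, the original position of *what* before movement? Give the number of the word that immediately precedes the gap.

Pre-movement form: The student did leave what behind the partition two days ago.
The filler 'what' is interpreted as the direct object of 'leave'. Fronting leaves a gap immediately after 'leave':
What did the student leave ___ behind the partition two days ago?
'leave' is word 5.

5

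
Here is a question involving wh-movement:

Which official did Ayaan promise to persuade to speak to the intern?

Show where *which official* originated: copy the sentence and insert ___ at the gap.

In situ: Ayaan did promise to persuade which official to speak to the intern.
'which official' functions as the direct object of 'persuade'. The gap is right after 'persuade'.

Which official did Ayaan promise to persuade ___ to speak to the intern?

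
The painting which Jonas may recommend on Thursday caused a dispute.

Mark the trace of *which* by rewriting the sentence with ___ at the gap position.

'which' is the direct object of 'recommend'. The gap is right after 'recommend'.

The painting which Jonas may recommend ___ on Thursday caused a dispute.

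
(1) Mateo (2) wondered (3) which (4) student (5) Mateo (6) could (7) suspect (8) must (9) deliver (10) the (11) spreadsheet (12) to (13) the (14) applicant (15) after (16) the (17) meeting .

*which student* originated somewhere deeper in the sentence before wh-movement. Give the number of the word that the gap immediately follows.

7

Underlying clause: Mateo could suspect which student must deliver the spreadsheet to the applicant after the meeting.
The filler 'which student' is interpreted as the subject of the clause embedded under 'suspect'. Fronting leaves a gap immediately after 'suspect':
Mateo wondered which student Mateo could suspect ___ must deliver the spreadsheet to the applicant after the meeting.
'suspect' is word 7.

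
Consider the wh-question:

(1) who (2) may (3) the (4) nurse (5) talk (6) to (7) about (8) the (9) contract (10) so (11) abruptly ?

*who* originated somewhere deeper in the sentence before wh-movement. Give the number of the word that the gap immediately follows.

Underlying clause: The nurse may talk to who about the contract so abruptly.
'who' functions as the object of the preposition 'to'. Fronting leaves a gap immediately after 'to':
Who may the nurse talk to ___ about the contract so abruptly?
'to' is word 6.

6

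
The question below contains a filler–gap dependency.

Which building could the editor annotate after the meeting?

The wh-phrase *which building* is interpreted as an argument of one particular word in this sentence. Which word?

Underlying clause: The editor could annotate which building after the meeting.
'which building' is the direct object of 'annotate'. Fronting leaves a gap immediately after 'annotate':
Which building could the editor annotate ___ after the meeting?

annotate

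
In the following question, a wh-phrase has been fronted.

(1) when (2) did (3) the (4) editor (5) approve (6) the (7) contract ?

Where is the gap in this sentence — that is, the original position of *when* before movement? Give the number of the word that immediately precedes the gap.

7

Underlying clause: The editor did approve the contract when.
'when' functions as the temporal adjunct. It moves to the left edge, and the trace sits right after 'contract':
When did the editor approve the contract ___?
'contract' is word 7.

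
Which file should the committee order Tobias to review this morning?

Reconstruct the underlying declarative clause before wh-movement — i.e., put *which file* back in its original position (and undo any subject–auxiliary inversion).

'which file' is the direct object of 'review'. Fronting leaves a gap immediately after 'review':
Which file should the committee order Tobias to review ___ this morning?

The committee should order Tobias to review which file this morning.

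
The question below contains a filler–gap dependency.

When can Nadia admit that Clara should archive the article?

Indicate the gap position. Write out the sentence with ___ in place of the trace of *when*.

Before movement: Nadia can admit that Clara should archive the article when.
The filler 'when' is interpreted as the temporal adjunct. The gap is right after 'article'.

When can Nadia admit that Clara should archive the article ___?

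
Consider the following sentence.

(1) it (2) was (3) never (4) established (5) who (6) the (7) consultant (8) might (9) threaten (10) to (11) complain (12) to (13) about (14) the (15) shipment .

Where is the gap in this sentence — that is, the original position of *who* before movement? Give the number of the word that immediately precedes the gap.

12

Pre-movement form: The consultant might threaten to complain to who about the shipment.
'who' functions as the object of the preposition 'to'. It moves to the left edge, and the trace sits right after 'to':
It was never established who the consultant might threaten to complain to ___ about the shipment.
'to' is word 12.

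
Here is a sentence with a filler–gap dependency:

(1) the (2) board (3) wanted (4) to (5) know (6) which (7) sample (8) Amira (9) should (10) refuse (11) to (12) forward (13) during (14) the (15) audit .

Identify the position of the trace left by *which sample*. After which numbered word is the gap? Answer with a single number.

12

Pre-movement form: Amira should refuse to forward which sample during the audit.
'which sample' is the direct object of 'forward'. It moves to the left edge, and the trace sits right after 'forward':
The board wanted to know which sample Amira should refuse to forward ___ during the audit.
'forward' is word 12.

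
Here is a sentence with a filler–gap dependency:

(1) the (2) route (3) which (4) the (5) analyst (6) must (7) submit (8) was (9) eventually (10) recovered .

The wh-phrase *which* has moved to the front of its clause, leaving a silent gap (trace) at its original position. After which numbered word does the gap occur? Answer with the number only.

'which' functions as the direct object of 'submit'. It moves to the left edge, and the trace sits right after 'submit':
The route which the analyst must submit ___ was eventually recovered.
'submit' is word 7.

7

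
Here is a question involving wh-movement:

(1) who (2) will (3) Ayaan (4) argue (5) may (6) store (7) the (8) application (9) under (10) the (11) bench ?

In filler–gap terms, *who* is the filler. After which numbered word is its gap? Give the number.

4

Underlying clause: Ayaan will argue who may store the application under the bench.
'who' is the subject of the clause embedded under 'argue'. Wh-movement fronts it, leaving a gap right after 'argue':
Who will Ayaan argue ___ may store the application under the bench?
'argue' is word 4.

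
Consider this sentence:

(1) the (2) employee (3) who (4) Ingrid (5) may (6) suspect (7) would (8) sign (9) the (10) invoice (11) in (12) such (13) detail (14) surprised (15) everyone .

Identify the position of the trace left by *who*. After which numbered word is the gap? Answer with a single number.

6

'who' is the subject of the clause embedded under 'suspect'. Wh-movement fronts it, leaving a gap right after 'suspect':
The employee who Ingrid may suspect ___ would sign the invoice in such detail surprised everyone.
'suspect' is word 6.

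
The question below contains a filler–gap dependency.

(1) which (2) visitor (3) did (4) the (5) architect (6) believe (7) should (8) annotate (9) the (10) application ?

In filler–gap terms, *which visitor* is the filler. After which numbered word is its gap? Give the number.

Underlying clause: The architect did believe which visitor should annotate the application.
'which visitor' is the subject of the clause embedded under 'believe'. Wh-movement fronts it, leaving a gap right after 'believe':
Which visitor did the architect believe ___ should annotate the application?
'believe' is word 6.

6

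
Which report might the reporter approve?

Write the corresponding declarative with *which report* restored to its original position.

'which report' is the direct object of 'approve'. Wh-movement fronts it, leaving a gap right after 'approve':
Which report might the reporter approve ___?

The reporter might approve which report.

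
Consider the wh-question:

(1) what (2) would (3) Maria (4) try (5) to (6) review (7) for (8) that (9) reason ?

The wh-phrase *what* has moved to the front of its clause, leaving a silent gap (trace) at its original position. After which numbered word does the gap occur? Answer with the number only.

6

Before movement: Maria would try to review what for that reason.
'what' functions as the direct object of 'review'. It moves to the left edge, and the trace sits right after 'review':
What would Maria try to review ___ for that reason?
'review' is word 6.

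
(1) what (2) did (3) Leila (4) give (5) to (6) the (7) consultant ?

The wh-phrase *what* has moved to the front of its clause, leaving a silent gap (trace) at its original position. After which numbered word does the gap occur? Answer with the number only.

4

Before movement: Leila did give what to the consultant.
'what' functions as the direct object of 'give'. It moves to the left edge, and the trace sits right after 'give':
What did Leila give ___ to the consultant?
'give' is word 4.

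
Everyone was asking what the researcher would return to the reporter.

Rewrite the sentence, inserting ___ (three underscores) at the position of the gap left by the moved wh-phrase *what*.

Everyone was asking what the researcher would return ___ to the reporter.

Underlying clause: The researcher would return what to the reporter.
'what' functions as the direct object of 'return'. The gap is right after 'return'.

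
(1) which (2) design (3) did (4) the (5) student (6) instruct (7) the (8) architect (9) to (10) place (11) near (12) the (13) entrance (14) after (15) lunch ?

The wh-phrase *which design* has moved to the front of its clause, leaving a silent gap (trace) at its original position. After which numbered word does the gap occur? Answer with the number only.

Underlying clause: The student did instruct the architect to place which design near the entrance after lunch.
The filler 'which design' is interpreted as the direct object of 'place'. Fronting leaves a gap immediately after 'place':
Which design did the student instruct the architect to place ___ near the entrance after lunch?
'place' is word 10.

10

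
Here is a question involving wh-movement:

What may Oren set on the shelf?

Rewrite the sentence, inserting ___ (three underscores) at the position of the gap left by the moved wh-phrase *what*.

What may Oren set ___ on the shelf?

In situ: Oren may set what on the shelf.
'what' is the direct object of 'set'. The gap is right after 'set'.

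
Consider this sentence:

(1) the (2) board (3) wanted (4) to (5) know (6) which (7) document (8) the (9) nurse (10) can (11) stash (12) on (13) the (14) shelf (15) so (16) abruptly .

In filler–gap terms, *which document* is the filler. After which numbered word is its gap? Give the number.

Underlying clause: The nurse can stash which document on the shelf so abruptly.
'which document' is the direct object of 'stash'. Fronting leaves a gap immediately after 'stash':
The board wanted to know which document the nurse can stash ___ on the shelf so abruptly.
'stash' is word 11.

11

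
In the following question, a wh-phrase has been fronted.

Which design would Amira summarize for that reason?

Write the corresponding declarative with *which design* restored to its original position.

Amira would summarize which design for that reason.

'which design' functions as the direct object of 'summarize'. It moves to the left edge, and the trace sits right after 'summarize':
Which design would Amira summarize ___ for that reason?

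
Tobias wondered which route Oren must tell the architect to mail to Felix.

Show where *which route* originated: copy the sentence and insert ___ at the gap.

Tobias wondered which route Oren must tell the architect to mail ___ to Felix.

Pre-movement form: Oren must tell the architect to mail which route to Felix.
'which route' is the direct object of 'mail'. The gap is right after 'mail'.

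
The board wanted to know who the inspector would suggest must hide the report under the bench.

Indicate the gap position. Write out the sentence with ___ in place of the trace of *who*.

In situ: The inspector would suggest who must hide the report under the bench.
The filler 'who' is interpreted as the subject of the clause embedded under 'suggest'. The gap is right after 'suggest'.

The board wanted to know who the inspector would suggest ___ must hide the report under the bench.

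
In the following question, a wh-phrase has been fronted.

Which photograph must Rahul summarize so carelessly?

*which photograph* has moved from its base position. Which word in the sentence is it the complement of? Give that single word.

summarize

Before movement: Rahul must summarize which photograph so carelessly.
The filler 'which photograph' is interpreted as the direct object of 'summarize'. Wh-movement fronts it, leaving a gap right after 'summarize':
Which photograph must Rahul summarize ___ so carelessly?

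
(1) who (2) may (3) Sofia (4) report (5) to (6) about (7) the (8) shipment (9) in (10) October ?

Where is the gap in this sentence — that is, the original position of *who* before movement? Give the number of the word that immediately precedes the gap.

5

Pre-movement form: Sofia may report to who about the shipment in October.
The filler 'who' is interpreted as the object of the preposition 'to'. Fronting leaves a gap immediately after 'to':
Who may Sofia report to ___ about the shipment in October?
'to' is word 5.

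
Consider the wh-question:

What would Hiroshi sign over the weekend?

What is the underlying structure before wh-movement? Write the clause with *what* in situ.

Hiroshi would sign what over the weekend.

'what' is the direct object of 'sign'. It moves to the left edge, and the trace sits right after 'sign':
What would Hiroshi sign ___ over the weekend?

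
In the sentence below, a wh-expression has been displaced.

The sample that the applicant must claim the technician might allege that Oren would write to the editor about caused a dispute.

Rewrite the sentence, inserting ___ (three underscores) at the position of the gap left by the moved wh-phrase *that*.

The sample that the applicant must claim the technician might allege that Oren would write to the editor about ___ caused a dispute.

'that' is the object of the preposition 'about'. The gap is right after 'about'.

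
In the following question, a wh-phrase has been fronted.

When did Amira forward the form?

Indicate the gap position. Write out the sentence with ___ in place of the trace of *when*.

Pre-movement form: Amira did forward the form when.
'when' is the temporal adjunct. The gap is right after 'form'.

When did Amira forward the form ___?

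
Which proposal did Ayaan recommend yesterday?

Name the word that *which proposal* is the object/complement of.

Underlying clause: Ayaan did recommend which proposal yesterday.
'which proposal' functions as the direct object of 'recommend'. It moves to the left edge, and the trace sits right after 'recommend':
Which proposal did Ayaan recommend ___ yesterday?

recommend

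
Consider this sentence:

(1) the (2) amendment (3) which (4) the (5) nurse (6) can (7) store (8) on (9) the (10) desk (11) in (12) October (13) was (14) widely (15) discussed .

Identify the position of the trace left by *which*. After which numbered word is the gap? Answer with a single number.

7

'which' functions as the direct object of 'store'. Wh-movement fronts it, leaving a gap right after 'store':
The amendment which the nurse can store ___ on the desk in October was widely discussed.
'store' is word 7.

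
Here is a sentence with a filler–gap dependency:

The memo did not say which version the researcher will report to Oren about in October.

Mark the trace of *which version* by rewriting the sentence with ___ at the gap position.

Pre-movement form: The researcher will report to Oren about which version in October.
'which version' functions as the object of the preposition 'about'. The gap is right after 'about'.

The memo did not say which version the researcher will report to Oren about ___ in October.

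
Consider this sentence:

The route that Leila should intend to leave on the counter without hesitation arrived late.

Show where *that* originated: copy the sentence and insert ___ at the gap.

The filler 'that' is interpreted as the direct object of 'leave'. The gap is right after 'leave'.

The route that Leila should intend to leave ___ on the counter without hesitation arrived late.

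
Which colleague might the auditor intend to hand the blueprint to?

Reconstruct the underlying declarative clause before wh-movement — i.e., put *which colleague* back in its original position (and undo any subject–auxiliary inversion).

The filler 'which colleague' is interpreted as the object of the preposition 'to' (recipient of 'hand'). Fronting leaves a gap immediately after 'to':
Which colleague might the auditor intend to hand the blueprint to ___?

The auditor might intend to hand the blueprint to which colleague.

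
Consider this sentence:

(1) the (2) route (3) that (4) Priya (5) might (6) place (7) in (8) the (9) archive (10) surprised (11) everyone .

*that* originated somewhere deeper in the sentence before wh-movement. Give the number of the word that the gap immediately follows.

6

'that' functions as the direct object of 'place'. It moves to the left edge, and the trace sits right after 'place':
The route that Priya might place ___ in the archive surprised everyone.
'place' is word 6.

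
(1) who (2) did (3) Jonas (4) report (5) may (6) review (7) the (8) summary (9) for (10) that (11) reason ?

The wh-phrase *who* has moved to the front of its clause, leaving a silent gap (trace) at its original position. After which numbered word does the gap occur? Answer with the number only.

Underlying clause: Jonas did report who may review the summary for that reason.
'who' functions as the subject of the clause embedded under 'report'. Fronting leaves a gap immediately after 'report':
Who did Jonas report ___ may review the summary for that reason?
'report' is word 4.

4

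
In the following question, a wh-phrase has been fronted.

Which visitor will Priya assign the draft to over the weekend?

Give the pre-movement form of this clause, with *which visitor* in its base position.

Priya will assign the draft to which visitor over the weekend.

The filler 'which visitor' is interpreted as the object of the preposition 'to' (recipient of 'assign'). Wh-movement fronts it, leaving a gap right after 'to':
Which visitor will Priya assign the draft to ___ over the weekend?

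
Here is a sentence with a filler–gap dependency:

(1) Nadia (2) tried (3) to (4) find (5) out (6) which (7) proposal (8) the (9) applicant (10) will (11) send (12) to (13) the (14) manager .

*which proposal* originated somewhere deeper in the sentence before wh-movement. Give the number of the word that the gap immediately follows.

In situ: The applicant will send which proposal to the manager.
'which proposal' is the direct object of 'send'. Wh-movement fronts it, leaving a gap right after 'send':
Nadia tried to find out which proposal the applicant will send ___ to the manager.
'send' is word 11.

11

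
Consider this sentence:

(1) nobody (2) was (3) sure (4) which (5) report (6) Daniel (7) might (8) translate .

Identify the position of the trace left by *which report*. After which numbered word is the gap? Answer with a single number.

8

Pre-movement form: Daniel might translate which report.
'which report' is the direct object of 'translate'. Fronting leaves a gap immediately after 'translate':
Nobody was sure which report Daniel might translate ___.
'translate' is word 8.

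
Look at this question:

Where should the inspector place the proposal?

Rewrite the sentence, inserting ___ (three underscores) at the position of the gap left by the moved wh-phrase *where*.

Before movement: The inspector should place the proposal where.
'where' is the locative complement of 'place'. The gap is right after 'proposal'.

Where should the inspector place the proposal ___?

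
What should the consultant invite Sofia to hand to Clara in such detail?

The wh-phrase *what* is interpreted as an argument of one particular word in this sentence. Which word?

hand

Underlying clause: The consultant should invite Sofia to hand what to Clara in such detail.
The filler 'what' is interpreted as the direct object of 'hand'. Fronting leaves a gap immediately after 'hand':
What should the consultant invite Sofia to hand ___ to Clara in such detail?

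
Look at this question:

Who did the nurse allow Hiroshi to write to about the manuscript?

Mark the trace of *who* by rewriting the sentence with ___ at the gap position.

Who did the nurse allow Hiroshi to write to ___ about the manuscript?

Before movement: The nurse did allow Hiroshi to write to who about the manuscript.
'who' functions as the object of the preposition 'to'. The gap is right after 'to'.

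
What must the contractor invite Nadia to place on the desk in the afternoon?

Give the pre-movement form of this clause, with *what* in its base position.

'what' functions as the direct object of 'place'. It moves to the left edge, and the trace sits right after 'place':
What must the contractor invite Nadia to place ___ on the desk in the afternoon?

The contractor must invite Nadia to place what on the desk in the afternoon.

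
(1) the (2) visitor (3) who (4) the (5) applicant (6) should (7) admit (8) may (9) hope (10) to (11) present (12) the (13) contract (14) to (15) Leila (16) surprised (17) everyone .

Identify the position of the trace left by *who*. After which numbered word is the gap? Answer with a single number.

'who' functions as the subject of the clause embedded under 'admit'. It moves to the left edge, and the trace sits right after 'admit':
The visitor who the applicant should admit ___ may hope to present the contract to Leila surprised everyone.
'admit' is word 7.

7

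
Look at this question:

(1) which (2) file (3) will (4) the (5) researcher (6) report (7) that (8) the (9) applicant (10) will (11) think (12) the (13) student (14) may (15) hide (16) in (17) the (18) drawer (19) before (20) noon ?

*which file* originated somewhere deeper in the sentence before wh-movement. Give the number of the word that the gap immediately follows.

15

In situ: The researcher will report that the applicant will think the student may hide which file in the drawer before noon.
'which file' functions as the direct object of 'hide'. Wh-movement fronts it, leaving a gap right after 'hide':
Which file will the researcher report that the applicant will think the student may hide ___ in the drawer before noon?
'hide' is word 15.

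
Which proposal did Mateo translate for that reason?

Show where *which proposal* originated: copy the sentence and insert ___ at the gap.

Pre-movement form: Mateo did translate which proposal for that reason.
'which proposal' functions as the direct object of 'translate'. The gap is right after 'translate'.

Which proposal did Mateo translate ___ for that reason?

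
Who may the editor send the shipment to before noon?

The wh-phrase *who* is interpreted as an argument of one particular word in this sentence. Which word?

Before movement: The editor may send the shipment to who before noon.
'who' functions as the object of the preposition 'to' (recipient of 'send'). It moves to the left edge, and the trace sits right after 'to':
Who may the editor send the shipment to ___ before noon?

to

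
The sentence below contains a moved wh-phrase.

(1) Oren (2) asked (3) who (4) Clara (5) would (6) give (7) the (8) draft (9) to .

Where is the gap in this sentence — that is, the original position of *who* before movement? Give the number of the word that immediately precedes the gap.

9

Underlying clause: Clara would give the draft to who.
'who' functions as the object of the preposition 'to' (recipient of 'give'). Fronting leaves a gap immediately after 'to':
Oren asked who Clara would give the draft to ___.
'to' is word 9.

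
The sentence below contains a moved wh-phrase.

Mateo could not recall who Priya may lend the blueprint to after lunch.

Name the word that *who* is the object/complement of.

to

Pre-movement form: Priya may lend the blueprint to who after lunch.
'who' functions as the object of the preposition 'to' (recipient of 'lend'). Fronting leaves a gap immediately after 'to':
Mateo could not recall who Priya may lend the blueprint to ___ after lunch.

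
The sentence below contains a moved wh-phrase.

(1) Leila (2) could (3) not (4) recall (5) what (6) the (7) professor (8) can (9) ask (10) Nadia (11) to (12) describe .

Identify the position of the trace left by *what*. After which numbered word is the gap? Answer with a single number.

12

Underlying clause: The professor can ask Nadia to describe what.
'what' is the direct object of 'describe'. Fronting leaves a gap immediately after 'describe':
Leila could not recall what the professor can ask Nadia to describe ___.
'describe' is word 12.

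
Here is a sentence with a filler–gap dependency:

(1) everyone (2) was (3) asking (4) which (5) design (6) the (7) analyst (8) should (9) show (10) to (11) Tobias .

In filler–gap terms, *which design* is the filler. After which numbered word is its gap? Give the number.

9

Before movement: The analyst should show which design to Tobias.
'which design' is the direct object of 'show'. Fronting leaves a gap immediately after 'show':
Everyone was asking which design the analyst should show ___ to Tobias.
'show' is word 9.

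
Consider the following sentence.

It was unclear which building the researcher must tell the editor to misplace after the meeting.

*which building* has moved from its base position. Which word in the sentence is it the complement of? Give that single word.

misplace

In situ: The researcher must tell the editor to misplace which building after the meeting.
The filler 'which building' is interpreted as the direct object of 'misplace'. Wh-movement fronts it, leaving a gap right after 'misplace':
It was unclear which building the researcher must tell the editor to misplace ___ after the meeting.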